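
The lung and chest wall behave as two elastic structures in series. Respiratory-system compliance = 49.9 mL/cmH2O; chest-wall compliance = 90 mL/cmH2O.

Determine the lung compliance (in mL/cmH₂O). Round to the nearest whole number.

1/CL = 1/Crs − 1/Ccw.
1/CL = 1/49.9 − 1/90 = 0.008929.
CL = 111.99 mL/cmH2O.

112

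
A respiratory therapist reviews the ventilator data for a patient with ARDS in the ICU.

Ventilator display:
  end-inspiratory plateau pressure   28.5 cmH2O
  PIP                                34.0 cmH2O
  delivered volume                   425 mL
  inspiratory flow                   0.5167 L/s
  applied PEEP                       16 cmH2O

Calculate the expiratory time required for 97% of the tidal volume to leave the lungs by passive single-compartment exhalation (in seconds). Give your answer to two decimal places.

1.27

R = (PIP − Pplat)/V̇ = (34.0 − 28.5) / 0.5167 = 5.5/0.5167 = 10.644 cmH2O·s/L.
C = Vt/(Pplat − PEEP) = 425.0 / (28.5 − 16) = 425.0/12.5 = 34.0 mL/cmH2O.
τ = R × C = 10.644 × 0.034 L/cmH2O = 0.3619 s.
t = −τ·ln(1 − 0.97) = −0.3619·ln(0.03) = 1.269 s.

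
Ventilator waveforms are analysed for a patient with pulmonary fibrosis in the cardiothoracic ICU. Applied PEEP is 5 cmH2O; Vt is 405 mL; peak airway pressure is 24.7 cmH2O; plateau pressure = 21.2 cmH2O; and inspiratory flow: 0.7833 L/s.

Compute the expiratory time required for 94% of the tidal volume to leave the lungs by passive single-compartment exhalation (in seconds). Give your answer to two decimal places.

0.31

R = (PIP − Pplat)/V̇ = (24.7 − 21.2) / 0.7833 = 3.5/0.7833 = 4.468 cmH2O·s/L.
C = Vt/(Pplat − PEEP) = 405.0 / (21.2 − 5) = 405.0/16.2 = 25.0 mL/cmH2O.
τ = R × C = 4.468 × 0.025 L/cmH2O = 0.1117 s.
t = −τ·ln(1 − 0.94) = −0.1117·ln(0.06) = 0.3143 s.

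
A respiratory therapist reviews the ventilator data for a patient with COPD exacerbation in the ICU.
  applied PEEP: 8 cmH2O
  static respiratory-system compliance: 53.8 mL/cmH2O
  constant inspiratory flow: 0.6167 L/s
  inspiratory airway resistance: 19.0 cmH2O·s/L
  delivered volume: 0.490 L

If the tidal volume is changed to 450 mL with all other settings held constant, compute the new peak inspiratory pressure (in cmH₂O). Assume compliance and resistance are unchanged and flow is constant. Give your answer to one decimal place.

28.1

PIP = Vt/C + R·V̇ + PEEP (constant-flow equation of motion).
Only the elastic term changes: ΔPIP = ΔVt / C = (450 − 490) / 53.8 = -0.7435 cmH2O.
Original PIP = 490/53.8 + 19.0×0.6167 + 8 = 28.825 cmH2O; new PIP = 28.825 + (-0.7435) = 28.082 cmH2O.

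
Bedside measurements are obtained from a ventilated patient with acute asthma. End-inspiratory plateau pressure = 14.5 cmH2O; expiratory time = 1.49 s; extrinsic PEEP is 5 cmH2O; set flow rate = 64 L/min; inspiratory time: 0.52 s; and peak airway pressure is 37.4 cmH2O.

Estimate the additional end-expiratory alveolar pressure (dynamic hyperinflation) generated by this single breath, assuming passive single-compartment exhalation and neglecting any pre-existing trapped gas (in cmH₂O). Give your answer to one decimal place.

2.9

Flow: 64 L/min ÷ 60 = 1.0667 L/s.
Vt = flow × Ti = 1.0667 L/s × 0.52 s × 1000 mL/L = 554.68 mL.
R = (PIP − Pplat)/V̇ = (37.4 − 14.5) / 1.0667 = 22.9/1.0667 = 21.468 cmH2O·s/L.
C = Vt/(Pplat − PEEP) = 554.68 / (14.5 − 5) = 554.68/9.5 = 58.387 mL/cmH2O.
τ = R × C = 21.468 × 0.05839 L/cmH2O = 1.254 s.
Fraction remaining = e^(−Te/τ) = e^(−1.49/1.254) = 0.3048; trapped volume = 554.68 × 0.3048 = 169.07 mL.
Additional alveolar pressure from trapping ≈ V_trapped / C = 169.07 / 58.387 = 2.896 cmH2O.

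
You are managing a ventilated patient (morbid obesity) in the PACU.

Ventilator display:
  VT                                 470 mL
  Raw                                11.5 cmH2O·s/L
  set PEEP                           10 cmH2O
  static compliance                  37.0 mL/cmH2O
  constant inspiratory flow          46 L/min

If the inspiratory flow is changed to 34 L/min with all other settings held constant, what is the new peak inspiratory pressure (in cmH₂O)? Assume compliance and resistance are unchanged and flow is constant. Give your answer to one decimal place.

Flow: 46 L/min ÷ 60 = 0.7667 L/s.
New flow: 34 L/min ÷ 60 = 0.5667 L/s.
PIP = Vt/C + R·V̇ + PEEP (constant-flow equation of motion).
Only the resistive term changes: ΔPIP = R × ΔV̇ = 11.5 × (0.5667 − 0.7667) = 11.5 × -0.2 = -2.3 cmH2O.
Original PIP = 470/37.0 + 11.5×0.7667 + 10 = 31.52 cmH2O; new PIP = 31.52 + (-2.3) = 29.22 cmH2O.

29.2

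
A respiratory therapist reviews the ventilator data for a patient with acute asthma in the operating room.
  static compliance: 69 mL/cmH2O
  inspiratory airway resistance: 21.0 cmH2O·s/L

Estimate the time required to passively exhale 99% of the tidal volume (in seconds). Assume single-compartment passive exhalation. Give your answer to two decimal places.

τ = R × C = 21.0 × 69 mL/cmH2O = 21.0 × 0.069 L/cmH2O = 1.449 s.
Exhaled fraction f = 1 − e^(−t/τ) → t = −τ·ln(1 − f) = −1.449·ln(0.01) = 6.673 s.

6.67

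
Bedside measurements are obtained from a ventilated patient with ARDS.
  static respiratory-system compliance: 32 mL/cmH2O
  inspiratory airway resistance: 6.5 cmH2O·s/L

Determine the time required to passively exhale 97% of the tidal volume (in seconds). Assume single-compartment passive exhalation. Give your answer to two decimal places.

0.73

τ = R × C = 6.5 × 32 mL/cmH2O = 6.5 × 0.032 L/cmH2O = 0.208 s.
Exhaled fraction f = 1 − e^(−t/τ) → t = −τ·ln(1 − f) = −0.208·ln(0.03) = 0.7294 s.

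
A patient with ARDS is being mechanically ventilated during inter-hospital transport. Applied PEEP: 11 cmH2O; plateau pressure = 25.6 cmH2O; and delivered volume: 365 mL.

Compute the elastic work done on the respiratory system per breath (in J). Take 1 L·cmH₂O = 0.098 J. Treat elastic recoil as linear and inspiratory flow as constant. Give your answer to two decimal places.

Elastic work ≈ ½ × (Pplat − PEEP) × Vt = 0.5 × (25.6 − 11) × 0.365 L = 0.5 × 14.6 × 0.365 = 2.665 L·cmH2O.
× 0.098 J/(L·cmH2O) → 0.2612 J.

0.26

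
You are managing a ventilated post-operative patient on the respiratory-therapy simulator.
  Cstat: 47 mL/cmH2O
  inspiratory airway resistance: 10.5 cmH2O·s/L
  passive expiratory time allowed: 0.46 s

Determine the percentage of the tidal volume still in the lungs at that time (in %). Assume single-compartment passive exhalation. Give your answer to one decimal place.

39.4

τ = R × C = 10.5 × 47 mL/cmH2O = 10.5 × 0.047 L/cmH2O = 0.4935 s.
Passive exhalation: V(t)/V₀ = e^(−t/τ) = e^(−0.46/0.4935) = 0.3937.
Fraction remaining = 0.3937 → 39.37%.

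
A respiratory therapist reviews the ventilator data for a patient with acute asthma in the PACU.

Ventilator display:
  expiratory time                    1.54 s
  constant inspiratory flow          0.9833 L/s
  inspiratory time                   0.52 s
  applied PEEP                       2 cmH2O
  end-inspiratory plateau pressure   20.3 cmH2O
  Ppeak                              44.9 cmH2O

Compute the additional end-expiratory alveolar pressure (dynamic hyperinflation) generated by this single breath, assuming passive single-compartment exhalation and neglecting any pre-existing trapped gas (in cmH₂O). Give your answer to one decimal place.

2.0

Vt = flow × Ti = 0.9833 L/s × 0.52 s × 1000 mL/L = 511.32 mL.
R = (PIP − Pplat)/V̇ = (44.9 − 20.3) / 0.9833 = 24.6/0.9833 = 25.018 cmH2O·s/L.
C = Vt/(Pplat − PEEP) = 511.32 / (20.3 − 2) = 511.32/18.3 = 27.941 mL/cmH2O.
τ = R × C = 25.018 × 0.02794 L/cmH2O = 0.699 s.
Fraction remaining = e^(−Te/τ) = e^(−1.54/0.699) = 0.1105; trapped volume = 511.32 × 0.1105 = 56.501 mL.
Additional alveolar pressure from trapping ≈ V_trapped / C = 56.501 / 27.941 = 2.022 cmH2O.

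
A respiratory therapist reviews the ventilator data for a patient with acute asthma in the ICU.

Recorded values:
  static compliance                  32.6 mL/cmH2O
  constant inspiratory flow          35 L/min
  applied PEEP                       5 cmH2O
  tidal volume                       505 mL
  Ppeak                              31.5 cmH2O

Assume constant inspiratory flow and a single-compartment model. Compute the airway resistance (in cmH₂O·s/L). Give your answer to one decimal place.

Flow: 35 L/min ÷ 60 = 0.5833 L/s.
Equation of motion (constant flow): PIP = Vt/C + R·V̇ + PEEP.
R·V̇ = PIP − Vt/C − PEEP = 31.5 − 505/32.6 − 5 = 31.5 − 15.491 − 5 = 11.009 cmH2O.
R = 11.009 / 0.5833 = 18.874 cmH2O·s/L.

18.9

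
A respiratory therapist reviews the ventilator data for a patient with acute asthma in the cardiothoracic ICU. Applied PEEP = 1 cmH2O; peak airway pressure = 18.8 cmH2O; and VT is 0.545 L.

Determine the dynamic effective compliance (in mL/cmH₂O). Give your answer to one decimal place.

Dynamic compliance = Vt / (PIP − PEEP) = 545 / (18.8 − 1) = 545 / 17.8 = 30.618 mL/cmH2O.

30.6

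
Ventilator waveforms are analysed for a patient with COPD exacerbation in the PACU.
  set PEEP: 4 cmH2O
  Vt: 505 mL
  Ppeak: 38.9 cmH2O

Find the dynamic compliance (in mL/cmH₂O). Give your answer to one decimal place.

Dynamic compliance = Vt / (PIP − PEEP) = 505 / (38.9 − 4) = 505 / 34.9 = 14.47 mL/cmH2O.

14.5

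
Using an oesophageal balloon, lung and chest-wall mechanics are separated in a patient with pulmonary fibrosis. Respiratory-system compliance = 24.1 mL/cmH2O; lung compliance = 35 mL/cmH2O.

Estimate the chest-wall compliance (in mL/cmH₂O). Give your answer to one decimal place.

1/Ccw = 1/Crs − 1/CL.
1/Ccw = 1/24.1 − 1/35 = 0.01292.
Ccw = 77.399 mL/cmH2O.

77.4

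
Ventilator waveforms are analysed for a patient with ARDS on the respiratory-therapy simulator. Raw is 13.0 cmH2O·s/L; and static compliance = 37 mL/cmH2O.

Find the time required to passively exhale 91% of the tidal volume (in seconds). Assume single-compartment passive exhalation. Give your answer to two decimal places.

1.16

τ = R × C = 13.0 × 37 mL/cmH2O = 13.0 × 0.037 L/cmH2O = 0.481 s.
Exhaled fraction f = 1 − e^(−t/τ) → t = −τ·ln(1 − f) = −0.481·ln(0.09) = 1.158 s.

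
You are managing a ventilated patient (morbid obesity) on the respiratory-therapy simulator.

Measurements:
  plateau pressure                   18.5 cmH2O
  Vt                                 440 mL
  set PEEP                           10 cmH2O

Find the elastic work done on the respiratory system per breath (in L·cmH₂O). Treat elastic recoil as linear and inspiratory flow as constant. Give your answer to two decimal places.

Elastic work ≈ ½ × (Pplat − PEEP) × Vt = 0.5 × (18.5 − 10) × 0.440 L = 0.5 × 8.5 × 0.440 = 1.87 L·cmH2O.

1.87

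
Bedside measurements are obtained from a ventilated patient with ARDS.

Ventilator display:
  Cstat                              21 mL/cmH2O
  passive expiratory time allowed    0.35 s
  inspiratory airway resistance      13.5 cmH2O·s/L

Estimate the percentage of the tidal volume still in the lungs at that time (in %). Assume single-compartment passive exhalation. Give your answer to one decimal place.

29.1

τ = R × C = 13.5 × 21 mL/cmH2O = 13.5 × 0.021 L/cmH2O = 0.2835 s.
Passive exhalation: V(t)/V₀ = e^(−t/τ) = e^(−0.35/0.2835) = 0.291.
Fraction remaining = 0.291 → 29.1%.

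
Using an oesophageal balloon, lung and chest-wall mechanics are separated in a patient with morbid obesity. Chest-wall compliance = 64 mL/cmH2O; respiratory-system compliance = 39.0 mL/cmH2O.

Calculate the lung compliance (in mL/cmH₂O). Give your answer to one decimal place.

99.8

1/CL = 1/Crs − 1/Ccw.
1/CL = 1/39.0 − 1/64 = 0.01002.
CL = 99.8 mL/cmH2O.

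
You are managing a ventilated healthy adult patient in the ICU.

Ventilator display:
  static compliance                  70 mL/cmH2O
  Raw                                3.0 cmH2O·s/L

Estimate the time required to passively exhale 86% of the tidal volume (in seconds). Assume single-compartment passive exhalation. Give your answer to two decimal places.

0.41

τ = R × C = 3.0 × 70 mL/cmH2O = 3.0 × 0.070 L/cmH2O = 0.21 s.
Exhaled fraction f = 1 − e^(−t/τ) → t = −τ·ln(1 − f) = −0.21·ln(0.14) = 0.4129 s.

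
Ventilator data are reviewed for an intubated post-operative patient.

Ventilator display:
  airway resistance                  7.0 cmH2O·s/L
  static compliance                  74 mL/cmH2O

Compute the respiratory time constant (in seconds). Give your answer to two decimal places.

0.52

τ = R × C = 7.0 × 74 mL/cmH2O = 7.0 × 0.074 L/cmH2O = 0.518 s.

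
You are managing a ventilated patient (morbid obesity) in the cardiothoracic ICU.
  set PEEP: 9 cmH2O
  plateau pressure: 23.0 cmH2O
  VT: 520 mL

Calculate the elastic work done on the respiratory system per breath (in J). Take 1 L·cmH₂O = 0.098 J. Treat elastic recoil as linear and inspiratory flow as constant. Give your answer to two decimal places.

Elastic work ≈ ½ × (Pplat − PEEP) × Vt = 0.5 × (23.0 − 9) × 0.520 L = 0.5 × 14.0 × 0.520 = 3.64 L·cmH2O.
× 0.098 J/(L·cmH2O) → 0.3567 J.

0.36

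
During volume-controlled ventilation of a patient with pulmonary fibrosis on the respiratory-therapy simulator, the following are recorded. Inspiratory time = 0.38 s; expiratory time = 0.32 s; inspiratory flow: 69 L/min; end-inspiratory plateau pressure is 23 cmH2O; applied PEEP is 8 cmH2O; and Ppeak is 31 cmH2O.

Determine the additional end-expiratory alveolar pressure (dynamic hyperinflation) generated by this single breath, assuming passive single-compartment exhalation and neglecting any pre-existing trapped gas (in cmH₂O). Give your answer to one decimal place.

Flow: 69 L/min ÷ 60 = 1.15 L/s.
Vt = flow × Ti = 1.15 L/s × 0.38 s × 1000 mL/L = 437.0 mL.
R = (PIP − Pplat)/V̇ = (31 − 23) / 1.15 = 8.0/1.15 = 6.957 cmH2O·s/L.
C = Vt/(Pplat − PEEP) = 437.0 / (23 − 8) = 437.0/15.0 = 29.133 mL/cmH2O.
τ = R × C = 6.957 × 0.02913 L/cmH2O = 0.2027 s.
Fraction remaining = e^(−Te/τ) = e^(−0.32/0.2027) = 0.2062; trapped volume = 437.0 × 0.2062 = 90.109 mL.
Additional alveolar pressure from trapping ≈ V_trapped / C = 90.109 / 29.133 = 3.093 cmH2O.

3.1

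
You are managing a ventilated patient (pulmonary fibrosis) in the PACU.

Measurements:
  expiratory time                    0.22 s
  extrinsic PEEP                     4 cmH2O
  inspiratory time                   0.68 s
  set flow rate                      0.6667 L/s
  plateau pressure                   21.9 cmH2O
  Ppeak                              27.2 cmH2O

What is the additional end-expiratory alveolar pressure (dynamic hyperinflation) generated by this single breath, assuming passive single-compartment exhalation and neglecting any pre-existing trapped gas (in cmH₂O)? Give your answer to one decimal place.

6.0

Vt = flow × Ti = 0.6667 L/s × 0.68 s × 1000 mL/L = 453.36 mL.
R = (PIP − Pplat)/V̇ = (27.2 − 21.9) / 0.6667 = 5.3/0.6667 = 7.95 cmH2O·s/L.
C = Vt/(Pplat − PEEP) = 453.36 / (21.9 − 4) = 453.36/17.9 = 25.327 mL/cmH2O.
τ = R × C = 7.95 × 0.02533 L/cmH2O = 0.2014 s.
Fraction remaining = e^(−Te/τ) = e^(−0.22/0.2014) = 0.3354; trapped volume = 453.36 × 0.3354 = 152.06 mL.
Additional alveolar pressure from trapping ≈ V_trapped / C = 152.06 / 25.327 = 6.004 cmH2O.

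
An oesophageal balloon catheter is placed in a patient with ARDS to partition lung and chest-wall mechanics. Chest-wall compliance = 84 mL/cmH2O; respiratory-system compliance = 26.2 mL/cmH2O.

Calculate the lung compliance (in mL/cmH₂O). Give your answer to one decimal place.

1/CL = 1/Crs − 1/Ccw.
1/CL = 1/26.2 − 1/84 = 0.02626.
CL = 38.081 mL/cmH2O.

38.1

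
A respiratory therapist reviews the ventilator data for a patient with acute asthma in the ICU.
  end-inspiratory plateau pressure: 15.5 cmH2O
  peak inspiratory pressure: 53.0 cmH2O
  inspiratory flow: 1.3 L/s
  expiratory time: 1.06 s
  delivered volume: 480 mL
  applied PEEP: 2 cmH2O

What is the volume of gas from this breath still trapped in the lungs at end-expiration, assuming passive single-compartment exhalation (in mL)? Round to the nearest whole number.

171

R = (PIP − Pplat)/V̇ = (53.0 − 15.5) / 1.3 = 37.5/1.3 = 28.846 cmH2O·s/L.
C = Vt/(Pplat − PEEP) = 480.0 / (15.5 − 2) = 480.0/13.5 = 35.556 mL/cmH2O.
τ = R × C = 28.846 × 0.03556 L/cmH2O = 1.026 s.
Fraction remaining = e^(−Te/τ) = e^(−1.06/1.026) = 0.3559.
Trapped volume = 480.0 × 0.3559 = 170.83 mL.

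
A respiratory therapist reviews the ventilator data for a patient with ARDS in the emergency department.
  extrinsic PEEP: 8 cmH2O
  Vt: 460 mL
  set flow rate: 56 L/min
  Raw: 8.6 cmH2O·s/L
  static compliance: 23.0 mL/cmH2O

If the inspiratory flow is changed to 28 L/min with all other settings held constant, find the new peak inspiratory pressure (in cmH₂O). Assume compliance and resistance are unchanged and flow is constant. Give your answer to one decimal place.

Flow: 56 L/min ÷ 60 = 0.9333 L/s.
New flow: 28 L/min ÷ 60 = 0.4667 L/s.
PIP = Vt/C + R·V̇ + PEEP (constant-flow equation of motion).
Only the resistive term changes: ΔPIP = R × ΔV̇ = 8.6 × (0.4667 − 0.9333) = 8.6 × -0.4666 = -4.013 cmH2O.
Original PIP = 460/23.0 + 8.6×0.9333 + 8 = 36.026 cmH2O; new PIP = 36.026 + (-4.013) = 32.013 cmH2O.

32.0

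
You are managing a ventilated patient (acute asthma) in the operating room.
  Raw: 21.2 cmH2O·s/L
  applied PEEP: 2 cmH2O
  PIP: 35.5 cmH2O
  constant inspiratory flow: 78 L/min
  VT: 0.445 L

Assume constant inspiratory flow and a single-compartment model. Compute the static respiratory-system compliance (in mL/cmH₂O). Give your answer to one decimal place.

Flow: 78 L/min ÷ 60 = 1.3 L/s.
Equation of motion (constant flow): PIP = Vt/C + R·V̇ + PEEP.
Vt/C = PIP − R·V̇ − PEEP = 35.5 − 21.2×1.3 − 2 = 35.5 − 27.56 − 2 = 5.94 cmH2O.
C = Vt / 5.94 = 445 / 5.94 = 74.916 mL/cmH2O.

74.9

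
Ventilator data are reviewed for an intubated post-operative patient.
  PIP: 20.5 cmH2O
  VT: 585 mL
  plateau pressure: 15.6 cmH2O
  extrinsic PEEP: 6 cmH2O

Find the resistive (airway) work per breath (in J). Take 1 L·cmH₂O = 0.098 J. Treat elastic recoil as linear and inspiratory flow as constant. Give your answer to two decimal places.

With constant inspiratory flow the resistive pressure is constant at PIP − Pplat = 20.5 − 15.6 = 4.9 cmH2O, so resistive work = 4.9 × 0.585 = 2.867 L·cmH2O.
× 0.098 J/(L·cmH2O) → 0.281 J.

0.28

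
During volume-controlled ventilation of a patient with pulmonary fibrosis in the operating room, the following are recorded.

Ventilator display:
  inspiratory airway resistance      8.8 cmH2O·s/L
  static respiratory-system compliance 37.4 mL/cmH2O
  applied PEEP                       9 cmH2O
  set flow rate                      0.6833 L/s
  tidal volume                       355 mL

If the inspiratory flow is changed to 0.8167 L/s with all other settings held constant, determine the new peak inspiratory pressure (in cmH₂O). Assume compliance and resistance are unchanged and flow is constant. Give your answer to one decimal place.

25.7

PIP = Vt/C + R·V̇ + PEEP (constant-flow equation of motion).
Only the resistive term changes: ΔPIP = R × ΔV̇ = 8.8 × (0.8167 − 0.6833) = 8.8 × 0.1334 = 1.174 cmH2O.
Original PIP = 355/37.4 + 8.8×0.6833 + 9 = 24.505 cmH2O; new PIP = 24.505 + (1.174) = 25.679 cmH2O.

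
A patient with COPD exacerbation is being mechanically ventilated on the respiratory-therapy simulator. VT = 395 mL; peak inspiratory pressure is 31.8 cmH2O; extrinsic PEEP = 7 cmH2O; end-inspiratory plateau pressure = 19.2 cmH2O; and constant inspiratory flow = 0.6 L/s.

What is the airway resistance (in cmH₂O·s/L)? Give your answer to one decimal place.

21.0

Raw = (PIP − Pplat) / flow = (31.8 − 19.2) / 0.6 = 12.6 / 0.6 = 21.0 cmH2O·s/L.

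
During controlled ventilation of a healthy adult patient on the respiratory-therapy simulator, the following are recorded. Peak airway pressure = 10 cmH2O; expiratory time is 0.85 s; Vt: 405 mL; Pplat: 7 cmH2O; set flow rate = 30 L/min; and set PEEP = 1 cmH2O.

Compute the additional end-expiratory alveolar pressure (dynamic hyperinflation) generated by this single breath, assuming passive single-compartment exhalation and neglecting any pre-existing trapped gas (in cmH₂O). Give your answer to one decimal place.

0.7

Flow: 30 L/min ÷ 60 = 0.5 L/s.
R = (PIP − Pplat)/V̇ = (10 − 7) / 0.5 = 3.0/0.5 = 6.0 cmH2O·s/L.
C = Vt/(Pplat − PEEP) = 405.0 / (7 − 1) = 405.0/6.0 = 67.5 mL/cmH2O.
τ = R × C = 6.0 × 0.0675 L/cmH2O = 0.405 s.
Fraction remaining = e^(−Te/τ) = e^(−0.85/0.405) = 0.1226; trapped volume = 405.0 × 0.1226 = 49.653 mL.
Additional alveolar pressure from trapping ≈ V_trapped / C = 49.653 / 67.5 = 0.7356 cmH2O.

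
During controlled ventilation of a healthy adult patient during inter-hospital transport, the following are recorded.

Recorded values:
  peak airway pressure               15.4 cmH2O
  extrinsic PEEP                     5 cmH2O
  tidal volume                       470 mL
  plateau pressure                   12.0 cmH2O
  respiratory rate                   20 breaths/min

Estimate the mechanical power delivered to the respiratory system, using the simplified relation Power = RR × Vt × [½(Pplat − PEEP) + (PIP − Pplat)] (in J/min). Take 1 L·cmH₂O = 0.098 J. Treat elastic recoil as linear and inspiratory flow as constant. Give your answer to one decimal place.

Per-breath work = Vt × [½(Pplat−PEEP) + (PIP−Pplat)] = 0.470 × [0.5×7.0 + 3.4] = 0.470 × 6.9 = 3.243 L·cmH2O.
Power = 20 × 3.243 = 64.86 L·cmH2O/min.
× 0.098 J/(L·cmH2O) → 6.356 J/min.

6.4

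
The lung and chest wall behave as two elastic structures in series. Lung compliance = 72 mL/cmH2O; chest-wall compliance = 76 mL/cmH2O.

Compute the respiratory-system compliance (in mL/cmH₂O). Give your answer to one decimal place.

37.0

Lung and chest wall are elastances in series: 1/Crs = 1/CL + 1/Ccw.
1/Crs = 1/72 + 1/76 = 0.02705.
Crs = 36.969 mL/cmH2O.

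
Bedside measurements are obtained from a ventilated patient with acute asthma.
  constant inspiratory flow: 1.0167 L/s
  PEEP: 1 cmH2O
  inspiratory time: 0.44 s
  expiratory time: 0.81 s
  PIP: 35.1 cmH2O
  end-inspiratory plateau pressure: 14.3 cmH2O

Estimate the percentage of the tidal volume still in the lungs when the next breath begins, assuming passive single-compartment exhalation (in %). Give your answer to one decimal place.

30.8

Vt = flow × Ti = 1.0167 L/s × 0.44 s × 1000 mL/L = 447.35 mL.
R = (PIP − Pplat)/V̇ = (35.1 − 14.3) / 1.0167 = 20.8/1.0167 = 20.458 cmH2O·s/L.
C = Vt/(Pplat − PEEP) = 447.35 / (14.3 − 1) = 447.35/13.3 = 33.635 mL/cmH2O.
τ = R × C = 20.458 × 0.03364 L/cmH2O = 0.6882 s.
Fraction remaining at end-expiration = e^(−Te/τ) = e^(−0.81/0.6882) = 0.3082 → 30.82%.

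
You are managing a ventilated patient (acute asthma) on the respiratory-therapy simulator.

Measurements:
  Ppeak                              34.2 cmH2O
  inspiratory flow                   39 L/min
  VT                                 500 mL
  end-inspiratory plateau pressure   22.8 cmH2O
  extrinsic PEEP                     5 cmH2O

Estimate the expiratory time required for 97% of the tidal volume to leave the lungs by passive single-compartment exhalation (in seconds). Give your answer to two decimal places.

1.73

Flow: 39 L/min ÷ 60 = 0.65 L/s.
R = (PIP − Pplat)/V̇ = (34.2 − 22.8) / 0.65 = 11.4/0.65 = 17.538 cmH2O·s/L.
C = Vt/(Pplat − PEEP) = 500.0 / (22.8 − 5) = 500.0/17.8 = 28.09 mL/cmH2O.
τ = R × C = 17.538 × 0.02809 L/cmH2O = 0.4926 s.
t = −τ·ln(1 − 0.97) = −0.4926·ln(0.03) = 1.727 s.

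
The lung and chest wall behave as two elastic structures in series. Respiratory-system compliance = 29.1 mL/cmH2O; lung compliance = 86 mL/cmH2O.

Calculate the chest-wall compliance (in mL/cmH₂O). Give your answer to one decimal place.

44.0

1/Ccw = 1/Crs − 1/CL.
1/Ccw = 1/29.1 − 1/86 = 0.02274.
Ccw = 43.975 mL/cmH2O.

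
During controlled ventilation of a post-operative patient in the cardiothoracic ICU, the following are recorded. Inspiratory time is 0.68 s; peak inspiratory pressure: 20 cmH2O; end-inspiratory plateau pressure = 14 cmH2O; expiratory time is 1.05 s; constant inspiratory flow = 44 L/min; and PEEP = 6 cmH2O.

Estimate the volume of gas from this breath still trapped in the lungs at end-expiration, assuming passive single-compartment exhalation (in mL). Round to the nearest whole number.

Flow: 44 L/min ÷ 60 = 0.7333 L/s.
Vt = flow × Ti = 0.7333 L/s × 0.68 s × 1000 mL/L = 498.64 mL.
R = (PIP − Pplat)/V̇ = (20 − 14) / 0.7333 = 6.0/0.7333 = 8.182 cmH2O·s/L.
C = Vt/(Pplat − PEEP) = 498.64 / (14 − 6) = 498.64/8.0 = 62.33 mL/cmH2O.
τ = R × C = 8.182 × 0.06233 L/cmH2O = 0.51 s.
Fraction remaining = e^(−Te/τ) = e^(−1.05/0.51) = 0.1276.
Trapped volume = 498.64 × 0.1276 = 63.626 mL.

64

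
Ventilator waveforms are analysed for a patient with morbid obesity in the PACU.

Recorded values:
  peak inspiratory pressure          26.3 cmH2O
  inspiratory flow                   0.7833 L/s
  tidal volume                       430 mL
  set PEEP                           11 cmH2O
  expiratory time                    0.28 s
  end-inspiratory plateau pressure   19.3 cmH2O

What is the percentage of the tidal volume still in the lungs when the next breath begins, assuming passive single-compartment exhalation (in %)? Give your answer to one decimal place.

R = (PIP − Pplat)/V̇ = (26.3 − 19.3) / 0.7833 = 7.0/0.7833 = 8.937 cmH2O·s/L.
C = Vt/(Pplat − PEEP) = 430.0 / (19.3 − 11) = 430.0/8.3 = 51.807 mL/cmH2O.
τ = R × C = 8.937 × 0.05181 L/cmH2O = 0.463 s.
Fraction remaining at end-expiration = e^(−Te/τ) = e^(−0.28/0.463) = 0.5462 → 54.62%.

54.6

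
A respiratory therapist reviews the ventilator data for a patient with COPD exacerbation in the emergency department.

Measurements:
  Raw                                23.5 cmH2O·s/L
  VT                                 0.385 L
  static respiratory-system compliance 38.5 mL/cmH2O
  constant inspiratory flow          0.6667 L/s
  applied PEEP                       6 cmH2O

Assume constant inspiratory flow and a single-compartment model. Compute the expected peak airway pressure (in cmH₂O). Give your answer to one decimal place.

Equation of motion (constant flow): PIP = Vt/C + R·V̇ + PEEP.
PIP = 385/38.5 + 23.5×0.6667 + 6 = 10.0 + 15.667 + 6 = 31.667 cmH2O.

31.7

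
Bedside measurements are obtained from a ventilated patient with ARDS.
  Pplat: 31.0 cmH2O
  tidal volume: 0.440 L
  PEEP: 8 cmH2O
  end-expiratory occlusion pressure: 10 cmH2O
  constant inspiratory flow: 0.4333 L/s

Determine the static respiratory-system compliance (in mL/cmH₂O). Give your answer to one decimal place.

End-expiratory occlusion gives total PEEP = 10 cmH2O (intrinsic PEEP = 10 − 8 = 2). Use total PEEP for the elastic gradient.
Cstat = Vt / (Pplat − PEEPtotal) = 440 / (31.0 − 10) = 440 / 21.0 = 20.952 mL/cmH2O.

21.0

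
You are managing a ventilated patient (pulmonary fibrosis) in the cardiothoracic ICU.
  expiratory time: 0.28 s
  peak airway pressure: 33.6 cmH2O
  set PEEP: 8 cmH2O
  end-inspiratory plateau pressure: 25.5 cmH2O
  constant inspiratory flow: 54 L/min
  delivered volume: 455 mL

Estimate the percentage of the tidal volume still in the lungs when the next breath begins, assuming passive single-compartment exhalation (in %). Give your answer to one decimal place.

30.2

Flow: 54 L/min ÷ 60 = 0.9 L/s.
R = (PIP − Pplat)/V̇ = (33.6 − 25.5) / 0.9 = 8.1/0.9 = 9.0 cmH2O·s/L.
C = Vt/(Pplat − PEEP) = 455.0 / (25.5 − 8) = 455.0/17.5 = 26.0 mL/cmH2O.
τ = R × C = 9.0 × 0.026 L/cmH2O = 0.234 s.
Fraction remaining at end-expiration = e^(−Te/τ) = e^(−0.28/0.234) = 0.3022 → 30.22%.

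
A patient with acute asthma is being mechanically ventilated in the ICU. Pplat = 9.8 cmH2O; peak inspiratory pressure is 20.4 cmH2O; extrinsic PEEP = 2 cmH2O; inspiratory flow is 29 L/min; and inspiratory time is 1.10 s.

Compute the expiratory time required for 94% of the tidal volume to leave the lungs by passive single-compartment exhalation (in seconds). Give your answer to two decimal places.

Flow: 29 L/min ÷ 60 = 0.4833 L/s.
Vt = flow × Ti = 0.4833 L/s × 1.10 s × 1000 mL/L = 531.63 mL.
R = (PIP − Pplat)/V̇ = (20.4 − 9.8) / 0.4833 = 10.6/0.4833 = 21.933 cmH2O·s/L.
C = Vt/(Pplat − PEEP) = 531.63 / (9.8 − 2) = 531.63/7.8 = 68.158 mL/cmH2O.
τ = R × C = 21.933 × 0.06816 L/cmH2O = 1.495 s.
t = −τ·ln(1 − 0.94) = −1.495·ln(0.06) = 4.206 s.

4.21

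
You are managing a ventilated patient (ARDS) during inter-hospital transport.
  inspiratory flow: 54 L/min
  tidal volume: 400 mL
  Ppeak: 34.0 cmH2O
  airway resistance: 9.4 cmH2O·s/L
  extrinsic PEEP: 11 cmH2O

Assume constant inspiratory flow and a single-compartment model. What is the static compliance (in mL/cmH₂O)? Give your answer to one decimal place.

Flow: 54 L/min ÷ 60 = 0.9 L/s.
Equation of motion (constant flow): PIP = Vt/C + R·V̇ + PEEP.
Vt/C = PIP − R·V̇ − PEEP = 34.0 − 9.4×0.9 − 11 = 34.0 − 8.46 − 11 = 14.54 cmH2O.
C = Vt / 14.54 = 400 / 14.54 = 27.51 mL/cmH2O.

27.5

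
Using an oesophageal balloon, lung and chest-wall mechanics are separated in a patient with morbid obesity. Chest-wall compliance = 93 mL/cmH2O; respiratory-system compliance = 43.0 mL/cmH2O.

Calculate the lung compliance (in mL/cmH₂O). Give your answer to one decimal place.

1/CL = 1/Crs − 1/Ccw.
1/CL = 1/43.0 − 1/93 = 0.0125.
CL = 80.0 mL/cmH2O.

80.0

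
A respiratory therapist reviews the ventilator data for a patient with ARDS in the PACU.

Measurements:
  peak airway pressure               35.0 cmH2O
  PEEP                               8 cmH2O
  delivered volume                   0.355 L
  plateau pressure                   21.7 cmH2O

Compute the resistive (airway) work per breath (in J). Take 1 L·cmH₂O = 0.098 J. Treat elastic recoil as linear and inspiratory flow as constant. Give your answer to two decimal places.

With constant inspiratory flow the resistive pressure is constant at PIP − Pplat = 35.0 − 21.7 = 13.3 cmH2O, so resistive work = 13.3 × 0.355 = 4.722 L·cmH2O.
× 0.098 J/(L·cmH2O) → 0.4628 J.

0.46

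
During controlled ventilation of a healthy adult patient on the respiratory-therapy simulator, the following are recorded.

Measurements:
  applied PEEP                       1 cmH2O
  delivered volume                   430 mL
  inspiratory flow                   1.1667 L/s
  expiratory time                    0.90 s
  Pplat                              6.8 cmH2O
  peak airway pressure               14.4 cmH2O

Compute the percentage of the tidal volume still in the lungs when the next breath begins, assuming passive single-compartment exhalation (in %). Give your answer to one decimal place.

R = (PIP − Pplat)/V̇ = (14.4 − 6.8) / 1.1667 = 7.6/1.1667 = 6.514 cmH2O·s/L.
C = Vt/(Pplat − PEEP) = 430.0 / (6.8 − 1) = 430.0/5.8 = 74.138 mL/cmH2O.
τ = R × C = 6.514 × 0.07414 L/cmH2O = 0.4829 s.
Fraction remaining at end-expiration = e^(−Te/τ) = e^(−0.90/0.4829) = 0.1551 → 15.51%.

15.5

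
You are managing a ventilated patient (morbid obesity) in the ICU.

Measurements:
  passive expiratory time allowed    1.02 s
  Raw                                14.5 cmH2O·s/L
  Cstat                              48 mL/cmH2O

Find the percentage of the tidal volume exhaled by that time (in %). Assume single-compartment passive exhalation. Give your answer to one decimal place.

τ = R × C = 14.5 × 48 mL/cmH2O = 14.5 × 0.048 L/cmH2O = 0.696 s.
Passive exhalation: V(t)/V₀ = e^(−t/τ) = e^(−1.02/0.696) = 0.231.
Fraction exhaled = 1 − 0.231 = 0.769 → 76.9%.

76.9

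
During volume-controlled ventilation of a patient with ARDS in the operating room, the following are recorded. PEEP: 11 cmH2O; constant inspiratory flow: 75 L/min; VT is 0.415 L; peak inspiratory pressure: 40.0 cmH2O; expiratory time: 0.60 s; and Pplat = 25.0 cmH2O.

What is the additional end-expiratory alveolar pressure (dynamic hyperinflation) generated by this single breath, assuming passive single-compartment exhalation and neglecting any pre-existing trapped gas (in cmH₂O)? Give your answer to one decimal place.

Flow: 75 L/min ÷ 60 = 1.25 L/s.
R = (PIP − Pplat)/V̇ = (40.0 − 25.0) / 1.25 = 15.0/1.25 = 12.0 cmH2O·s/L.
C = Vt/(Pplat − PEEP) = 415.0 / (25.0 − 11) = 415.0/14.0 = 29.643 mL/cmH2O.
τ = R × C = 12.0 × 0.02964 L/cmH2O = 0.3557 s.
Fraction remaining = e^(−Te/τ) = e^(−0.60/0.3557) = 0.1851; trapped volume = 415.0 × 0.1851 = 76.817 mL.
Additional alveolar pressure from trapping ≈ V_trapped / C = 76.817 / 29.643 = 2.591 cmH2O.

2.6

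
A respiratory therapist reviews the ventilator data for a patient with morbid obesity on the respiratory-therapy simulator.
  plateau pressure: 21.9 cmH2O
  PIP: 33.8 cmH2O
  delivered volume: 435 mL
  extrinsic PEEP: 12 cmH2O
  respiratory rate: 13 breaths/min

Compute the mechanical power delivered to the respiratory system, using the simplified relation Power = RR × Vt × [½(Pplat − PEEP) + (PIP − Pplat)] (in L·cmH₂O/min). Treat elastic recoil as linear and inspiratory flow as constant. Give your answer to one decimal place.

95.3

Per-breath work = Vt × [½(Pplat−PEEP) + (PIP−Pplat)] = 0.435 × [0.5×9.9 + 11.9] = 0.435 × 16.85 = 7.33 L·cmH2O.
Power = 13 × 7.33 = 95.29 L·cmH2O/min.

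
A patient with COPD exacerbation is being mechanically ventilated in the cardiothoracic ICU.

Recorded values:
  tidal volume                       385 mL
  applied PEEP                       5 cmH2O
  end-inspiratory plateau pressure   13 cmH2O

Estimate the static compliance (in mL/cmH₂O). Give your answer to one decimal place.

48.1

Cstat = Vt / (Pplat − PEEP) = 385 / (13 − 5) = 385 / 8.0 = 48.125 mL/cmH2O.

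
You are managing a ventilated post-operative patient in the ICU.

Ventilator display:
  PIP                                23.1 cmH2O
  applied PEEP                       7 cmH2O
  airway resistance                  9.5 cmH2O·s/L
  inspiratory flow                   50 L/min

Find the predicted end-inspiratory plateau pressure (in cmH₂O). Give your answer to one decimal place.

15.2

Flow: 50 L/min ÷ 60 = 0.8333 L/s.
Pplat = PIP − Raw × flow = 23.1 − 9.5 × 0.8333 = 23.1 − 7.916 = 15.184 cmH2O.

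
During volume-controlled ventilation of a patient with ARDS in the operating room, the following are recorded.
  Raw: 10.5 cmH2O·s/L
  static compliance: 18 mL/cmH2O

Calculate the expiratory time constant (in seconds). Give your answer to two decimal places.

0.19

τ = R × C = 10.5 × 18 mL/cmH2O = 10.5 × 0.018 L/cmH2O = 0.189 s.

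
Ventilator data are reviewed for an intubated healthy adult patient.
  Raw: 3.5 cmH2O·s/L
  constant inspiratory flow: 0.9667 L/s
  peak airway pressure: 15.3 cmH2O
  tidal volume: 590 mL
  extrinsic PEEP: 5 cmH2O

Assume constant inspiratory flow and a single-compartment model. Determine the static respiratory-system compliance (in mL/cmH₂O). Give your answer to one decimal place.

85.3

Equation of motion (constant flow): PIP = Vt/C + R·V̇ + PEEP.
Vt/C = PIP − R·V̇ − PEEP = 15.3 − 3.5×0.9667 − 5 = 15.3 − 3.383 − 5 = 6.917 cmH2O.
C = Vt / 6.917 = 590 / 6.917 = 85.297 mL/cmH2O.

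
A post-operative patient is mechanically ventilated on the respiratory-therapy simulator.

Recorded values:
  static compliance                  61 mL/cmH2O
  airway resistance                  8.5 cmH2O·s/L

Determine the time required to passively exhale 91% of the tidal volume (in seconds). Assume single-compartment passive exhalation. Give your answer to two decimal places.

τ = R × C = 8.5 × 61 mL/cmH2O = 8.5 × 0.061 L/cmH2O = 0.5185 s.
Exhaled fraction f = 1 − e^(−t/τ) → t = −τ·ln(1 − f) = −0.5185·ln(0.09) = 1.249 s.

1.25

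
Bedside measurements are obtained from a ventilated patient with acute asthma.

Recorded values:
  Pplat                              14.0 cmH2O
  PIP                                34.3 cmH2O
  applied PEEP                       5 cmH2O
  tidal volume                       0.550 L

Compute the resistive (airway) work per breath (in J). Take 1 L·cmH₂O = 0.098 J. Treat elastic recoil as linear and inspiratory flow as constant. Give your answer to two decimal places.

With constant inspiratory flow the resistive pressure is constant at PIP − Pplat = 34.3 − 14.0 = 20.3 cmH2O, so resistive work = 20.3 × 0.550 = 11.165 L·cmH2O.
× 0.098 J/(L·cmH2O) → 1.094 J.

1.09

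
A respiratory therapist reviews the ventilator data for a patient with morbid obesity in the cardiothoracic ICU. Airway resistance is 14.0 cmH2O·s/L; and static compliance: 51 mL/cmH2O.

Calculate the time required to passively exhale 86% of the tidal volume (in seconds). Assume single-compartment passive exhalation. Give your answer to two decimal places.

1.40

τ = R × C = 14.0 × 51 mL/cmH2O = 14.0 × 0.051 L/cmH2O = 0.714 s.
Exhaled fraction f = 1 − e^(−t/τ) → t = −τ·ln(1 − f) = −0.714·ln(0.14) = 1.404 s.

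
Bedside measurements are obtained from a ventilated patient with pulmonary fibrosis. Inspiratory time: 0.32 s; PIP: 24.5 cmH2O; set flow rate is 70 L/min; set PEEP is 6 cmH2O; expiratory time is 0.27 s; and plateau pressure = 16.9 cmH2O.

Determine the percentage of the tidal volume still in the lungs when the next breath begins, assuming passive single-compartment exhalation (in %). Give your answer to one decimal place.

29.8

Flow: 70 L/min ÷ 60 = 1.1667 L/s.
Vt = flow × Ti = 1.1667 L/s × 0.32 s × 1000 mL/L = 373.34 mL.
R = (PIP − Pplat)/V̇ = (24.5 − 16.9) / 1.1667 = 7.6/1.1667 = 6.514 cmH2O·s/L.
C = Vt/(Pplat − PEEP) = 373.34 / (16.9 − 6) = 373.34/10.9 = 34.251 mL/cmH2O.
τ = R × C = 6.514 × 0.03425 L/cmH2O = 0.2231 s.
Fraction remaining at end-expiration = e^(−Te/τ) = e^(−0.27/0.2231) = 0.2981 → 29.81%.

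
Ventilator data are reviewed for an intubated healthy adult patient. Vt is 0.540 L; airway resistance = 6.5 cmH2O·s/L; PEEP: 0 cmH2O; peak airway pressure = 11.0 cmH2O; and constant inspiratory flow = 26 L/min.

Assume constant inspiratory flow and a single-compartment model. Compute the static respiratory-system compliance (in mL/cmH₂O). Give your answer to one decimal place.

Flow: 26 L/min ÷ 60 = 0.4333 L/s.
Equation of motion (constant flow): PIP = Vt/C + R·V̇ + PEEP.
Vt/C = PIP − R·V̇ − PEEP = 11.0 − 6.5×0.4333 − 0 = 11.0 − 2.816 − 0 = 8.184 cmH2O.
C = Vt / 8.184 = 540 / 8.184 = 65.982 mL/cmH2O.

66.0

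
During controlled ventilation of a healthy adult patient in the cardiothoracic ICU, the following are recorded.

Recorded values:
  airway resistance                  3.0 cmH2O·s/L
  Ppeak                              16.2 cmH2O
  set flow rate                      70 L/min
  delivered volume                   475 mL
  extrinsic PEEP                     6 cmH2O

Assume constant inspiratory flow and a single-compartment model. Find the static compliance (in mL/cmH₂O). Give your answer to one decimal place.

70.9

Flow: 70 L/min ÷ 60 = 1.1667 L/s.
Equation of motion (constant flow): PIP = Vt/C + R·V̇ + PEEP.
Vt/C = PIP − R·V̇ − PEEP = 16.2 − 3.0×1.1667 − 6 = 16.2 − 3.5 − 6 = 6.7 cmH2O.
C = Vt / 6.7 = 475 / 6.7 = 70.896 mL/cmH2O.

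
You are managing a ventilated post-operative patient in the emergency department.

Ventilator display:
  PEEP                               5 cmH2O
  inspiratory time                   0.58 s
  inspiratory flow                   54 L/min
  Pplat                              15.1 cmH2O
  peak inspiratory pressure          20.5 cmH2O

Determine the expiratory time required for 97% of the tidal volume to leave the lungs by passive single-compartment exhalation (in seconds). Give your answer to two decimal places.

1.09

Flow: 54 L/min ÷ 60 = 0.9 L/s.
Vt = flow × Ti = 0.9 L/s × 0.58 s × 1000 mL/L = 522.0 mL.
R = (PIP − Pplat)/V̇ = (20.5 − 15.1) / 0.9 = 5.4/0.9 = 6.0 cmH2O·s/L.
C = Vt/(Pplat − PEEP) = 522.0 / (15.1 − 5) = 522.0/10.1 = 51.683 mL/cmH2O.
τ = R × C = 6.0 × 0.05168 L/cmH2O = 0.3101 s.
t = −τ·ln(1 − 0.97) = −0.3101·ln(0.03) = 1.087 s.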